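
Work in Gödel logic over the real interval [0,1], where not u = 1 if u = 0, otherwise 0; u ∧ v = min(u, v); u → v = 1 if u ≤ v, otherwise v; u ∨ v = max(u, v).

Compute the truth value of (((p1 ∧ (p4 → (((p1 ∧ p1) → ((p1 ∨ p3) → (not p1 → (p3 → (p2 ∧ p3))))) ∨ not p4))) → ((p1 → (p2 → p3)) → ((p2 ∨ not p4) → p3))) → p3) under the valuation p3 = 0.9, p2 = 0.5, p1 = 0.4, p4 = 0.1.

(p1 ∧ p1) = min(0.4, 0.4) = 0.4
(p1 ∨ p3) = max(0.4, 0.9) = 0.9
not p1: Gödel ¬ of 0.4 = 0 (operand ≠ 0)
(p2 ∧ p3) = min(0.5, 0.9) = 0.5
(p3 → (p2 ∧ p3)): 0.9 > 0.5, so result = 0.5
(not p1 → (p3 → (p2 ∧ p3))): 0 ≤ 0.5, so result = 1
((p1 ∨ p3) → (not p1 → (p3 → (p2 ∧ p3)))): 0.9 ≤ 1, so result = 1
((p1 ∧ p1) → ((p1 ∨ p3) → (not p1 → (p3 → (p2 ∧ p3))))): 0.4 ≤ 1, so result = 1
not p4: Gödel ¬ of 0.1 = 0 (operand ≠ 0)
(((p1 ∧ p1) → ((p1 ∨ p3) → (not p1 → (p3 → (p2 ∧ p3))))) ∨ not p4) = max(1, 0) = 1
(p4 → (((p1 ∧ p1) → ((p1 ∨ p3) → (not p1 → (p3 → (p2 ∧ p3))))) ∨ not p4)): 0.1 ≤ 1, so result = 1
(p1 ∧ (p4 → (((p1 ∧ p1) → ((p1 ∨ p3) → (not p1 → (p3 → (p2 ∧ p3))))) ∨ not p4))) = min(0.4, 1) = 0.4
(p2 → p3): 0.5 ≤ 0.9, so result = 1
(p1 → (p2 → p3)): 0.4 ≤ 1, so result = 1
not p4: Gödel ¬ of 0.1 = 0 (operand ≠ 0)
(p2 ∨ not p4) = max(0.5, 0) = 0.5
((p2 ∨ not p4) → p3): 0.5 ≤ 0.9, so result = 1
((p1 → (p2 → p3)) → ((p2 ∨ not p4) → p3)): 1 ≤ 1, so result = 1
((p1 ∧ (p4 → (((p1 ∧ p1) → ((p1 ∨ p3) → (not p1 → (p3 → (p2 ∧ p3))))) ∨ not p4))) → ((p1 → (p2 → p3)) → ((p2 ∨ not p4) → p3))): 0.4 ≤ 1, so result = 1
(((p1 ∧ (p4 → (((p1 ∧ p1) → ((p1 ∨ p3) → (not p1 → (p3 → (p2 ∧ p3))))) ∨ not p4))) → ((p1 → (p2 → p3)) → ((p2 ∨ not p4) → p3))) → p3): 1 > 0.9, so result = 0.9

0.90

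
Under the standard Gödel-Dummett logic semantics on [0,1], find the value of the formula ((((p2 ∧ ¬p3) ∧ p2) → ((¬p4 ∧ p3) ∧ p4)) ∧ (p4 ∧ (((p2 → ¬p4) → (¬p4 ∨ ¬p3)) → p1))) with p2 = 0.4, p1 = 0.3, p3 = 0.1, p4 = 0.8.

¬p3: Gödel ¬ of 0.1 = 0 (operand ≠ 0)
(p2 ∧ ¬p3) = min(0.4, 0) = 0
((p2 ∧ ¬p3) ∧ p2) = min(0, 0.4) = 0
¬p4: Gödel ¬ of 0.8 = 0 (operand ≠ 0)
(¬p4 ∧ p3) = min(0, 0.1) = 0
((¬p4 ∧ p3) ∧ p4) = min(0, 0.8) = 0
(((p2 ∧ ¬p3) ∧ p2) → ((¬p4 ∧ p3) ∧ p4)): 0 ≤ 0, so result = 1
¬p4: Gödel ¬ of 0.8 = 0 (operand ≠ 0)
(p2 → ¬p4): 0.4 > 0, so result = 0
¬p4: Gödel ¬ of 0.8 = 0 (operand ≠ 0)
¬p3: Gödel ¬ of 0.1 = 0 (operand ≠ 0)
(¬p4 ∨ ¬p3) = max(0, 0) = 0
((p2 → ¬p4) → (¬p4 ∨ ¬p3)): 0 ≤ 0, so result = 1
(((p2 → ¬p4) → (¬p4 ∨ ¬p3)) → p1): 1 > 0.3, so result = 0.3
(p4 ∧ (((p2 → ¬p4) → (¬p4 ∨ ¬p3)) → p1)) = min(0.8, 0.3) = 0.3
((((p2 ∧ ¬p3) ∧ p2) → ((¬p4 ∧ p3) ∧ p4)) ∧ (p4 ∧ (((p2 → ¬p4) → (¬p4 ∨ ¬p3)) → p1))) = min(1, 0.3) = 0.3

0.30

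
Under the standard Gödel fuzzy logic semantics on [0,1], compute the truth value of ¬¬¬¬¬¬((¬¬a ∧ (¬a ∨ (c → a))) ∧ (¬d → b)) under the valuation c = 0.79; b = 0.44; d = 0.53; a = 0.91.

1.00

¬a: Gödel ¬ of 0.91 = 0 (operand ≠ 0)
¬¬a: Gödel ¬ of 0 = 1 (operand is 0)
¬a: Gödel ¬ of 0.91 = 0 (operand ≠ 0)
(c → a): 0.79 ≤ 0.91, so result = 1
(¬a ∨ (c → a)) = max(0, 1) = 1
(¬¬a ∧ (¬a ∨ (c → a))) = min(1, 1) = 1
¬d: Gödel ¬ of 0.53 = 0 (operand ≠ 0)
(¬d → b): 0 ≤ 0.44, so result = 1
((¬¬a ∧ (¬a ∨ (c → a))) ∧ (¬d → b)) = min(1, 1) = 1
¬((¬¬a ∧ (¬a ∨ (c → a))) ∧ (¬d → b)): Gödel ¬ of 1 = 0 (operand ≠ 0)
¬¬((¬¬a ∧ (¬a ∨ (c → a))) ∧ (¬d → b)): Gödel ¬ of 0 = 1 (operand is 0)
¬¬¬((¬¬a ∧ (¬a ∨ (c → a))) ∧ (¬d → b)): Gödel ¬ of 1 = 0 (operand ≠ 0)
¬¬¬¬((¬¬a ∧ (¬a ∨ (c → a))) ∧ (¬d → b)): Gödel ¬ of 0 = 1 (operand is 0)
¬¬¬¬¬((¬¬a ∧ (¬a ∨ (c → a))) ∧ (¬d → b)): Gödel ¬ of 1 = 0 (operand ≠ 0)
¬¬¬¬¬¬((¬¬a ∧ (¬a ∨ (c → a))) ∧ (¬d → b)): Gödel ¬ of 0 = 1 (operand is 0)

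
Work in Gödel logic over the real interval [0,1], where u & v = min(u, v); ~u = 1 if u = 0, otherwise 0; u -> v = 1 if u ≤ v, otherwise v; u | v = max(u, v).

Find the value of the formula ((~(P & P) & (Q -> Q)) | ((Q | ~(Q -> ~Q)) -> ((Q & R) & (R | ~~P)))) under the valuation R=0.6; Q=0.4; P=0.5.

0.40

(P & P) = min(0.5, 0.5) = 0.5
~(P & P): Gödel ¬ of 0.5 = 0 (operand ≠ 0)
(Q -> Q): 0.4 ≤ 0.4, so result = 1
(~(P & P) & (Q -> Q)) = min(0, 1) = 0
~Q: Gödel ¬ of 0.4 = 0 (operand ≠ 0)
(Q -> ~Q): 0.4 > 0, so result = 0
~(Q -> ~Q): Gödel ¬ of 0 = 1 (operand is 0)
(Q | ~(Q -> ~Q)) = max(0.4, 1) = 1
(Q & R) = min(0.4, 0.6) = 0.4
~P: Gödel ¬ of 0.5 = 0 (operand ≠ 0)
~~P: Gödel ¬ of 0 = 1 (operand is 0)
(R | ~~P) = max(0.6, 1) = 1
((Q & R) & (R | ~~P)) = min(0.4, 1) = 0.4
((Q | ~(Q -> ~Q)) -> ((Q & R) & (R | ~~P))): 1 > 0.4, so result = 0.4
((~(P & P) & (Q -> Q)) | ((Q | ~(Q -> ~Q)) -> ((Q & R) & (R | ~~P)))) = max(0, 0.4) = 0.4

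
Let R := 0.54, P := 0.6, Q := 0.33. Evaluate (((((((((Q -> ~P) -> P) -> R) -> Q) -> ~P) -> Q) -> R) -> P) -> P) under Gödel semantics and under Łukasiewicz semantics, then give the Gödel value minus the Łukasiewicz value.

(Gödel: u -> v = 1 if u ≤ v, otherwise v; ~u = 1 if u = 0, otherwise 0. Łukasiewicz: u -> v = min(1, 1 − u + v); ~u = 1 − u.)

Gödel evaluation:
  ~P: Gödel ¬ of 0.6 = 0 (operand ≠ 0)
  (Q -> ~P): 0.33 > 0, so result = 0
  ((Q -> ~P) -> P): 0 ≤ 0.6, so result = 1
  (((Q -> ~P) -> P) -> R): 1 > 0.54, so result = 0.54
  ((((Q -> ~P) -> P) -> R) -> Q): 0.54 > 0.33, so result = 0.33
  ~P: Gödel ¬ of 0.6 = 0 (operand ≠ 0)
  (((((Q -> ~P) -> P) -> R) -> Q) -> ~P): 0.33 > 0, so result = 0
  ((((((Q -> ~P) -> P) -> R) -> Q) -> ~P) -> Q): 0 ≤ 0.33, so result = 1
  (((((((Q -> ~P) -> P) -> R) -> Q) -> ~P) -> Q) -> R): 1 > 0.54, so result = 0.54
  ((((((((Q -> ~P) -> P) -> R) -> Q) -> ~P) -> Q) -> R) -> P): 0.54 ≤ 0.6, so result = 1
  (((((((((Q -> ~P) -> P) -> R) -> Q) -> ~P) -> Q) -> R) -> P) -> P): 1 > 0.6, so result = 0.6
  Gödel value = 0.6
Łukasiewicz evaluation:
  ~P: Łukasiewicz ¬ gives 1 − 0.6 = 0.4
  (Q -> ~P): min(1, 1 − 0.33 + 0.4) = 1
  ((Q -> ~P) -> P): min(1, 1 − 1 + 0.6) = 0.6
  (((Q -> ~P) -> P) -> R): min(1, 1 − 0.6 + 0.54) = 0.94
  ((((Q -> ~P) -> P) -> R) -> Q): min(1, 1 − 0.94 + 0.33) = 0.39
  ~P: Łukasiewicz ¬ gives 1 − 0.6 = 0.4
  (((((Q -> ~P) -> P) -> R) -> Q) -> ~P): min(1, 1 − 0.39 + 0.4) = 1
  ((((((Q -> ~P) -> P) -> R) -> Q) -> ~P) -> Q): min(1, 1 − 1 + 0.33) = 0.33
  (((((((Q -> ~P) -> P) -> R) -> Q) -> ~P) -> Q) -> R): min(1, 1 − 0.33 + 0.54) = 1
  ((((((((Q -> ~P) -> P) -> R) -> Q) -> ~P) -> Q) -> R) -> P): min(1, 1 − 1 + 0.6) = 0.6
  (((((((((Q -> ~P) -> P) -> R) -> Q) -> ~P) -> Q) -> R) -> P) -> P): min(1, 1 − 0.6 + 0.6) = 1
  Łukasiewicz value = 1
Difference: 0.6 − 1 = -0.40

-0.40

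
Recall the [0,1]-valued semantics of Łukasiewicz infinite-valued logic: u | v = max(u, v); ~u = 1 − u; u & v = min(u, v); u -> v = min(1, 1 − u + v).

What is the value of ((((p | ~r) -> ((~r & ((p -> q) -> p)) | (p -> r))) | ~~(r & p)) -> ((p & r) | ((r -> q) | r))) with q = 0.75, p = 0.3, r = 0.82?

~r: Łukasiewicz ¬ gives 1 − 0.82 = 0.18
(p | ~r) = max(0.3, 0.18) = 0.3
~r: Łukasiewicz ¬ gives 1 − 0.82 = 0.18
(p -> q): min(1, 1 − 0.3 + 0.75) = 1
((p -> q) -> p): min(1, 1 − 1 + 0.3) = 0.3
(~r & ((p -> q) -> p)) = min(0.18, 0.3) = 0.18
(p -> r): min(1, 1 − 0.3 + 0.82) = 1
((~r & ((p -> q) -> p)) | (p -> r)) = max(0.18, 1) = 1
((p | ~r) -> ((~r & ((p -> q) -> p)) | (p -> r))): min(1, 1 − 0.3 + 1) = 1
(r & p) = min(0.82, 0.3) = 0.3
~(r & p): Łukasiewicz ¬ gives 1 − 0.3 = 0.7
~~(r & p): Łukasiewicz ¬ gives 1 − 0.7 = 0.3
(((p | ~r) -> ((~r & ((p -> q) -> p)) | (p -> r))) | ~~(r & p)) = max(1, 0.3) = 1
(p & r) = min(0.3, 0.82) = 0.3
(r -> q): min(1, 1 − 0.82 + 0.75) = 0.93
((r -> q) | r) = max(0.93, 0.82) = 0.93
((p & r) | ((r -> q) | r)) = max(0.3, 0.93) = 0.93
((((p | ~r) -> ((~r & ((p -> q) -> p)) | (p -> r))) | ~~(r & p)) -> ((p & r) | ((r -> q) | r))): min(1, 1 − 1 + 0.93) = 0.93

0.93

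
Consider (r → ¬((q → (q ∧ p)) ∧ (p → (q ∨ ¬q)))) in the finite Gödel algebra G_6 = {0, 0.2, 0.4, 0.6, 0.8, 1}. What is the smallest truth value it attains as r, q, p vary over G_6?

The minimum is attained at r = 0.2, q = 0, p = 0:
  (q ∧ p) = min(0, 0) = 0
  (q → (q ∧ p)): 0 ≤ 0, so result = 1
  ¬q: Gödel ¬ of 0 = 1 (operand is 0)
  (q ∨ ¬q) = max(0, 1) = 1
  (p → (q ∨ ¬q)): 0 ≤ 1, so result = 1
  ((q → (q ∧ p)) ∧ (p → (q ∨ ¬q))) = min(1, 1) = 1
  ¬((q → (q ∧ p)) ∧ (p → (q ∨ ¬q))): Gödel ¬ of 1 = 0 (operand ≠ 0)
  (r → ¬((q → (q ∧ p)) ∧ (p → (q ∨ ¬q)))): 0.2 > 0, so result = 0
Checking all 216 assignments confirms none give a value below 0.00.

0.00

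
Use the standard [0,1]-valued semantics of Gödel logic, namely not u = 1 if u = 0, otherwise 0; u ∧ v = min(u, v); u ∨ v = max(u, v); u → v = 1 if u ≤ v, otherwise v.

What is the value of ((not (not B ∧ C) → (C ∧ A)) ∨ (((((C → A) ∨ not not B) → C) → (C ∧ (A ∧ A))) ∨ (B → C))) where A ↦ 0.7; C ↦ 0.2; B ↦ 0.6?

1.00

not B: Gödel ¬ of 0.6 = 0 (operand ≠ 0)
(not B ∧ C) = min(0, 0.2) = 0
not (not B ∧ C): Gödel ¬ of 0 = 1 (operand is 0)
(C ∧ A) = min(0.2, 0.7) = 0.2
(not (not B ∧ C) → (C ∧ A)): 1 > 0.2, so result = 0.2
(C → A): 0.2 ≤ 0.7, so result = 1
not B: Gödel ¬ of 0.6 = 0 (operand ≠ 0)
not not B: Gödel ¬ of 0 = 1 (operand is 0)
((C → A) ∨ not not B) = max(1, 1) = 1
(((C → A) ∨ not not B) → C): 1 > 0.2, so result = 0.2
(A ∧ A) = min(0.7, 0.7) = 0.7
(C ∧ (A ∧ A)) = min(0.2, 0.7) = 0.2
((((C → A) ∨ not not B) → C) → (C ∧ (A ∧ A))): 0.2 ≤ 0.2, so result = 1
(B → C): 0.6 > 0.2, so result = 0.2
(((((C → A) ∨ not not B) → C) → (C ∧ (A ∧ A))) ∨ (B → C)) = max(1, 0.2) = 1
((not (not B ∧ C) → (C ∧ A)) ∨ (((((C → A) ∨ not not B) → C) → (C ∧ (A ∧ A))) ∨ (B → C))) = max(0.2, 1) = 1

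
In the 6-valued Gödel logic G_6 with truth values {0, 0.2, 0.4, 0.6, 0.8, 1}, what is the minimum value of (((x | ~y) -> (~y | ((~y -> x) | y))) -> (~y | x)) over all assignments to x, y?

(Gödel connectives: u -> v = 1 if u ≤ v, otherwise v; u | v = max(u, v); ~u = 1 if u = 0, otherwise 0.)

0.00

The minimum is attained at x = 0, y = 0.2:
  ~y: Gödel ¬ of 0.2 = 0 (operand ≠ 0)
  (x | ~y) = max(0, 0) = 0
  ~y: Gödel ¬ of 0.2 = 0 (operand ≠ 0)
  ~y: Gödel ¬ of 0.2 = 0 (operand ≠ 0)
  (~y -> x): 0 ≤ 0, so result = 1
  ((~y -> x) | y) = max(1, 0.2) = 1
  (~y | ((~y -> x) | y)) = max(0, 1) = 1
  ((x | ~y) -> (~y | ((~y -> x) | y))): 0 ≤ 1, so result = 1
  ~y: Gödel ¬ of 0.2 = 0 (operand ≠ 0)
  (~y | x) = max(0, 0) = 0
  (((x | ~y) -> (~y | ((~y -> x) | y))) -> (~y | x)): 1 > 0, so result = 0
Checking all 36 assignments confirms none give a value below 0.00.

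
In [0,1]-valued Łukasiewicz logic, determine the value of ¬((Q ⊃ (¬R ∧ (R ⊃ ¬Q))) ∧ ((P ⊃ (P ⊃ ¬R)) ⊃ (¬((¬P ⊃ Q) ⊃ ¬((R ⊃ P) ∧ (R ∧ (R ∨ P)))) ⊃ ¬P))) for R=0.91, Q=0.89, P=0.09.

¬R: Łukasiewicz ¬ gives 1 − 0.91 = 0.09
¬Q: Łukasiewicz ¬ gives 1 − 0.89 = 0.11
(R ⊃ ¬Q): min(1, 1 − 0.91 + 0.11) = 0.2
(¬R ∧ (R ⊃ ¬Q)) = min(0.09, 0.2) = 0.09
(Q ⊃ (¬R ∧ (R ⊃ ¬Q))): min(1, 1 − 0.89 + 0.09) = 0.2
¬R: Łukasiewicz ¬ gives 1 − 0.91 = 0.09
(P ⊃ ¬R): min(1, 1 − 0.09 + 0.09) = 1
(P ⊃ (P ⊃ ¬R)): min(1, 1 − 0.09 + 1) = 1
¬P: Łukasiewicz ¬ gives 1 − 0.09 = 0.91
(¬P ⊃ Q): min(1, 1 − 0.91 + 0.89) = 0.98
(R ⊃ P): min(1, 1 − 0.91 + 0.09) = 0.18
(R ∨ P) = max(0.91, 0.09) = 0.91
(R ∧ (R ∨ P)) = min(0.91, 0.91) = 0.91
((R ⊃ P) ∧ (R ∧ (R ∨ P))) = min(0.18, 0.91) = 0.18
¬((R ⊃ P) ∧ (R ∧ (R ∨ P))): Łukasiewicz ¬ gives 1 − 0.18 = 0.82
((¬P ⊃ Q) ⊃ ¬((R ⊃ P) ∧ (R ∧ (R ∨ P)))): min(1, 1 − 0.98 + 0.82) = 0.84
¬((¬P ⊃ Q) ⊃ ¬((R ⊃ P) ∧ (R ∧ (R ∨ P)))): Łukasiewicz ¬ gives 1 − 0.84 = 0.16
¬P: Łukasiewicz ¬ gives 1 − 0.09 = 0.91
(¬((¬P ⊃ Q) ⊃ ¬((R ⊃ P) ∧ (R ∧ (R ∨ P)))) ⊃ ¬P): min(1, 1 − 0.16 + 0.91) = 1
((P ⊃ (P ⊃ ¬R)) ⊃ (¬((¬P ⊃ Q) ⊃ ¬((R ⊃ P) ∧ (R ∧ (R ∨ P)))) ⊃ ¬P)): min(1, 1 − 1 + 1) = 1
((Q ⊃ (¬R ∧ (R ⊃ ¬Q))) ∧ ((P ⊃ (P ⊃ ¬R)) ⊃ (¬((¬P ⊃ Q) ⊃ ¬((R ⊃ P) ∧ (R ∧ (R ∨ P)))) ⊃ ¬P))) = min(0.2, 1) = 0.2
¬((Q ⊃ (¬R ∧ (R ⊃ ¬Q))) ∧ ((P ⊃ (P ⊃ ¬R)) ⊃ (¬((¬P ⊃ Q) ⊃ ¬((R ⊃ P) ∧ (R ∧ (R ∨ P)))) ⊃ ¬P))): Łukasiewicz ¬ gives 1 − 0.2 = 0.8

0.80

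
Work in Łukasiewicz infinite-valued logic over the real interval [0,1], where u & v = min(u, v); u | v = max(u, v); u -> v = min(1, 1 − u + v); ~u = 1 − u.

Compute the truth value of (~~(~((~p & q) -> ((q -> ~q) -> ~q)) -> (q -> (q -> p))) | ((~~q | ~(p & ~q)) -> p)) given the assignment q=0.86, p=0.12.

1.00

~p: Łukasiewicz ¬ gives 1 − 0.12 = 0.88
(~p & q) = min(0.88, 0.86) = 0.86
~q: Łukasiewicz ¬ gives 1 − 0.86 = 0.14
(q -> ~q): min(1, 1 − 0.86 + 0.14) = 0.28
~q: Łukasiewicz ¬ gives 1 − 0.86 = 0.14
((q -> ~q) -> ~q): min(1, 1 − 0.28 + 0.14) = 0.86
((~p & q) -> ((q -> ~q) -> ~q)): min(1, 1 − 0.86 + 0.86) = 1
~((~p & q) -> ((q -> ~q) -> ~q)): Łukasiewicz ¬ gives 1 − 1 = 0
(q -> p): min(1, 1 − 0.86 + 0.12) = 0.26
(q -> (q -> p)): min(1, 1 − 0.86 + 0.26) = 0.4
(~((~p & q) -> ((q -> ~q) -> ~q)) -> (q -> (q -> p))): min(1, 1 − 0 + 0.4) = 1
~(~((~p & q) -> ((q -> ~q) -> ~q)) -> (q -> (q -> p))): Łukasiewicz ¬ gives 1 − 1 = 0
~~(~((~p & q) -> ((q -> ~q) -> ~q)) -> (q -> (q -> p))): Łukasiewicz ¬ gives 1 − 0 = 1
~q: Łukasiewicz ¬ gives 1 − 0.86 = 0.14
~~q: Łukasiewicz ¬ gives 1 − 0.14 = 0.86
~q: Łukasiewicz ¬ gives 1 − 0.86 = 0.14
(p & ~q) = min(0.12, 0.14) = 0.12
~(p & ~q): Łukasiewicz ¬ gives 1 − 0.12 = 0.88
(~~q | ~(p & ~q)) = max(0.86, 0.88) = 0.88
((~~q | ~(p & ~q)) -> p): min(1, 1 − 0.88 + 0.12) = 0.24
(~~(~((~p & q) -> ((q -> ~q) -> ~q)) -> (q -> (q -> p))) | ((~~q | ~(p & ~q)) -> p)) = max(1, 0.24) = 1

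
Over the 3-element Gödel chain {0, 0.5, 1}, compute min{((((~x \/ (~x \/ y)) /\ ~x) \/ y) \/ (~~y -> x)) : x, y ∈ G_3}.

0.50

The minimum is attained at x = 0.5, y = 0.5:
  ~x: Gödel ¬ of 0.5 = 0 (operand ≠ 0)
  ~x: Gödel ¬ of 0.5 = 0 (operand ≠ 0)
  (~x \/ y) = max(0, 0.5) = 0.5
  (~x \/ (~x \/ y)) = max(0, 0.5) = 0.5
  ~x: Gödel ¬ of 0.5 = 0 (operand ≠ 0)
  ((~x \/ (~x \/ y)) /\ ~x) = min(0.5, 0) = 0
  (((~x \/ (~x \/ y)) /\ ~x) \/ y) = max(0, 0.5) = 0.5
  ~y: Gödel ¬ of 0.5 = 0 (operand ≠ 0)
  ~~y: Gödel ¬ of 0 = 1 (operand is 0)
  (~~y -> x): 1 > 0.5, so result = 0.5
  ((((~x \/ (~x \/ y)) /\ ~x) \/ y) \/ (~~y -> x)) = max(0.5, 0.5) = 0.5
Checking all 9 assignments confirms none give a value below 0.50.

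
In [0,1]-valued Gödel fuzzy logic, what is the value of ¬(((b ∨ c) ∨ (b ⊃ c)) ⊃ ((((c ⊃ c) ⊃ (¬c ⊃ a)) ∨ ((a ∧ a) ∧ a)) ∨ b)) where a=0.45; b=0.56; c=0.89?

(b ∨ c) = max(0.56, 0.89) = 0.89
(b ⊃ c): 0.56 ≤ 0.89, so result = 1
((b ∨ c) ∨ (b ⊃ c)) = max(0.89, 1) = 1
(c ⊃ c): 0.89 ≤ 0.89, so result = 1
¬c: Gödel ¬ of 0.89 = 0 (operand ≠ 0)
(¬c ⊃ a): 0 ≤ 0.45, so result = 1
((c ⊃ c) ⊃ (¬c ⊃ a)): 1 ≤ 1, so result = 1
(a ∧ a) = min(0.45, 0.45) = 0.45
((a ∧ a) ∧ a) = min(0.45, 0.45) = 0.45
(((c ⊃ c) ⊃ (¬c ⊃ a)) ∨ ((a ∧ a) ∧ a)) = max(1, 0.45) = 1
((((c ⊃ c) ⊃ (¬c ⊃ a)) ∨ ((a ∧ a) ∧ a)) ∨ b) = max(1, 0.56) = 1
(((b ∨ c) ∨ (b ⊃ c)) ⊃ ((((c ⊃ c) ⊃ (¬c ⊃ a)) ∨ ((a ∧ a) ∧ a)) ∨ b)): 1 ≤ 1, so result = 1
¬(((b ∨ c) ∨ (b ⊃ c)) ⊃ ((((c ⊃ c) ⊃ (¬c ⊃ a)) ∨ ((a ∧ a) ∧ a)) ∨ b)): Gödel ¬ of 1 = 0 (operand ≠ 0)

0.00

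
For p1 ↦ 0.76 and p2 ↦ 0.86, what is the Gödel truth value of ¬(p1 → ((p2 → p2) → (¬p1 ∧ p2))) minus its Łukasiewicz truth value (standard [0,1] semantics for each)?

0.48

Gödel evaluation:
  (p2 → p2): 0.86 ≤ 0.86, so result = 1
  ¬p1: Gödel ¬ of 0.76 = 0 (operand ≠ 0)
  (¬p1 ∧ p2) = min(0, 0.86) = 0
  ((p2 → p2) → (¬p1 ∧ p2)): 1 > 0, so result = 0
  (p1 → ((p2 → p2) → (¬p1 ∧ p2))): 0.76 > 0, so result = 0
  ¬(p1 → ((p2 → p2) → (¬p1 ∧ p2))): Gödel ¬ of 0 = 1 (operand is 0)
  Gödel value = 1
Łukasiewicz evaluation:
  (p2 → p2): min(1, 1 − 0.86 + 0.86) = 1
  ¬p1: Łukasiewicz ¬ gives 1 − 0.76 = 0.24
  (¬p1 ∧ p2) = min(0.24, 0.86) = 0.24
  ((p2 → p2) → (¬p1 ∧ p2)): min(1, 1 − 1 + 0.24) = 0.24
  (p1 → ((p2 → p2) → (¬p1 ∧ p2))): min(1, 1 − 0.76 + 0.24) = 0.48
  ¬(p1 → ((p2 → p2) → (¬p1 ∧ p2))): Łukasiewicz ¬ gives 1 − 0.48 = 0.52
  Łukasiewicz value = 0.52
Difference: 1 − 0.52 = 0.48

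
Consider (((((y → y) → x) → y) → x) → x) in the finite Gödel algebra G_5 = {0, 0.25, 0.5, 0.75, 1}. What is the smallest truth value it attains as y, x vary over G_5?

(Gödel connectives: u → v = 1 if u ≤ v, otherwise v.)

0.25

The minimum is attained at y = 0, x = 0.25:
  (y → y): 0 ≤ 0, so result = 1
  ((y → y) → x): 1 > 0.25, so result = 0.25
  (((y → y) → x) → y): 0.25 > 0, so result = 0
  ((((y → y) → x) → y) → x): 0 ≤ 0.25, so result = 1
  (((((y → y) → x) → y) → x) → x): 1 > 0.25, so result = 0.25
Checking all 25 assignments confirms none give a value below 0.25.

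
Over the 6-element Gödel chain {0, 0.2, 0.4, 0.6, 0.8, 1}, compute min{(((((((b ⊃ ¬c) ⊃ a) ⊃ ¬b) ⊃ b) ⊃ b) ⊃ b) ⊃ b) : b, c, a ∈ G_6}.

0.20

The minimum is attained at b = 0.2, c = 0, a = 0.2:
  ¬c: Gödel ¬ of 0 = 1 (operand is 0)
  (b ⊃ ¬c): 0.2 ≤ 1, so result = 1
  ((b ⊃ ¬c) ⊃ a): 1 > 0.2, so result = 0.2
  ¬b: Gödel ¬ of 0.2 = 0 (operand ≠ 0)
  (((b ⊃ ¬c) ⊃ a) ⊃ ¬b): 0.2 > 0, so result = 0
  ((((b ⊃ ¬c) ⊃ a) ⊃ ¬b) ⊃ b): 0 ≤ 0.2, so result = 1
  (((((b ⊃ ¬c) ⊃ a) ⊃ ¬b) ⊃ b) ⊃ b): 1 > 0.2, so result = 0.2
  ((((((b ⊃ ¬c) ⊃ a) ⊃ ¬b) ⊃ b) ⊃ b) ⊃ b): 0.2 ≤ 0.2, so result = 1
  (((((((b ⊃ ¬c) ⊃ a) ⊃ ¬b) ⊃ b) ⊃ b) ⊃ b) ⊃ b): 1 > 0.2, so result = 0.2
Checking all 216 assignments confirms none give a value below 0.20.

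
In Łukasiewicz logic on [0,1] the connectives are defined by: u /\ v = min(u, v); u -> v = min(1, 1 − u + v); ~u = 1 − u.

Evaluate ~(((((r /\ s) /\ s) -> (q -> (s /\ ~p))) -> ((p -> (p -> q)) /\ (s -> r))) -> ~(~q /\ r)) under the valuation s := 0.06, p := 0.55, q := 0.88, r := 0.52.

(r /\ s) = min(0.52, 0.06) = 0.06
((r /\ s) /\ s) = min(0.06, 0.06) = 0.06
~p: Łukasiewicz ¬ gives 1 − 0.55 = 0.45
(s /\ ~p) = min(0.06, 0.45) = 0.06
(q -> (s /\ ~p)): min(1, 1 − 0.88 + 0.06) = 0.18
(((r /\ s) /\ s) -> (q -> (s /\ ~p))): min(1, 1 − 0.06 + 0.18) = 1
(p -> q): min(1, 1 − 0.55 + 0.88) = 1
(p -> (p -> q)): min(1, 1 − 0.55 + 1) = 1
(s -> r): min(1, 1 − 0.06 + 0.52) = 1
((p -> (p -> q)) /\ (s -> r)) = min(1, 1) = 1
((((r /\ s) /\ s) -> (q -> (s /\ ~p))) -> ((p -> (p -> q)) /\ (s -> r))): min(1, 1 − 1 + 1) = 1
~q: Łukasiewicz ¬ gives 1 − 0.88 = 0.12
(~q /\ r) = min(0.12, 0.52) = 0.12
~(~q /\ r): Łukasiewicz ¬ gives 1 − 0.12 = 0.88
(((((r /\ s) /\ s) -> (q -> (s /\ ~p))) -> ((p -> (p -> q)) /\ (s -> r))) -> ~(~q /\ r)): min(1, 1 − 1 + 0.88) = 0.88
~(((((r /\ s) /\ s) -> (q -> (s /\ ~p))) -> ((p -> (p -> q)) /\ (s -> r))) -> ~(~q /\ r)): Łukasiewicz ¬ gives 1 − 0.88 = 0.12

0.12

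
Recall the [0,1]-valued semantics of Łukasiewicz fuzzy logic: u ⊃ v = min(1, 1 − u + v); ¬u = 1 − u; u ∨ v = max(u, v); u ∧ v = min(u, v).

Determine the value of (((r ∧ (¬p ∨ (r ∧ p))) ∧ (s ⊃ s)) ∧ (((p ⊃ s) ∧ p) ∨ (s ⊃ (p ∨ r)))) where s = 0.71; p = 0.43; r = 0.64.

0.57

¬p: Łukasiewicz ¬ gives 1 − 0.43 = 0.57
(r ∧ p) = min(0.64, 0.43) = 0.43
(¬p ∨ (r ∧ p)) = max(0.57, 0.43) = 0.57
(r ∧ (¬p ∨ (r ∧ p))) = min(0.64, 0.57) = 0.57
(s ⊃ s): min(1, 1 − 0.71 + 0.71) = 1
((r ∧ (¬p ∨ (r ∧ p))) ∧ (s ⊃ s)) = min(0.57, 1) = 0.57
(p ⊃ s): min(1, 1 − 0.43 + 0.71) = 1
((p ⊃ s) ∧ p) = min(1, 0.43) = 0.43
(p ∨ r) = max(0.43, 0.64) = 0.64
(s ⊃ (p ∨ r)): min(1, 1 − 0.71 + 0.64) = 0.93
(((p ⊃ s) ∧ p) ∨ (s ⊃ (p ∨ r))) = max(0.43, 0.93) = 0.93
(((r ∧ (¬p ∨ (r ∧ p))) ∧ (s ⊃ s)) ∧ (((p ⊃ s) ∧ p) ∨ (s ⊃ (p ∨ r)))) = min(0.57, 0.93) = 0.57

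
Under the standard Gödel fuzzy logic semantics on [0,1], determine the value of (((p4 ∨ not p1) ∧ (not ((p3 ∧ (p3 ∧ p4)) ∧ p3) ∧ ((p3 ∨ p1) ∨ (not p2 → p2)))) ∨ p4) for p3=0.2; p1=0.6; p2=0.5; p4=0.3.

not p1: Gödel ¬ of 0.6 = 0 (operand ≠ 0)
(p4 ∨ not p1) = max(0.3, 0) = 0.3
(p3 ∧ p4) = min(0.2, 0.3) = 0.2
(p3 ∧ (p3 ∧ p4)) = min(0.2, 0.2) = 0.2
((p3 ∧ (p3 ∧ p4)) ∧ p3) = min(0.2, 0.2) = 0.2
not ((p3 ∧ (p3 ∧ p4)) ∧ p3): Gödel ¬ of 0.2 = 0 (operand ≠ 0)
(p3 ∨ p1) = max(0.2, 0.6) = 0.6
not p2: Gödel ¬ of 0.5 = 0 (operand ≠ 0)
(not p2 → p2): 0 ≤ 0.5, so result = 1
((p3 ∨ p1) ∨ (not p2 → p2)) = max(0.6, 1) = 1
(not ((p3 ∧ (p3 ∧ p4)) ∧ p3) ∧ ((p3 ∨ p1) ∨ (not p2 → p2))) = min(0, 1) = 0
((p4 ∨ not p1) ∧ (not ((p3 ∧ (p3 ∧ p4)) ∧ p3) ∧ ((p3 ∨ p1) ∨ (not p2 → p2)))) = min(0.3, 0) = 0
(((p4 ∨ not p1) ∧ (not ((p3 ∧ (p3 ∧ p4)) ∧ p3) ∧ ((p3 ∨ p1) ∨ (not p2 → p2)))) ∨ p4) = max(0, 0.3) = 0.3

0.30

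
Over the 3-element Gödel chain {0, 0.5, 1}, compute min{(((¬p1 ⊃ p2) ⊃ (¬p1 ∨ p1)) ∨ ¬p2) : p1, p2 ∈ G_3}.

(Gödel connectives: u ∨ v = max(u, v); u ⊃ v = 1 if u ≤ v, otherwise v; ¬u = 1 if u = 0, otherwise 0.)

0.50

The minimum is attained at p1 = 0.5, p2 = 0.5:
  ¬p1: Gödel ¬ of 0.5 = 0 (operand ≠ 0)
  (¬p1 ⊃ p2): 0 ≤ 0.5, so result = 1
  ¬p1: Gödel ¬ of 0.5 = 0 (operand ≠ 0)
  (¬p1 ∨ p1) = max(0, 0.5) = 0.5
  ((¬p1 ⊃ p2) ⊃ (¬p1 ∨ p1)): 1 > 0.5, so result = 0.5
  ¬p2: Gödel ¬ of 0.5 = 0 (operand ≠ 0)
  (((¬p1 ⊃ p2) ⊃ (¬p1 ∨ p1)) ∨ ¬p2) = max(0.5, 0) = 0.5
Checking all 9 assignments confirms none give a value below 0.50.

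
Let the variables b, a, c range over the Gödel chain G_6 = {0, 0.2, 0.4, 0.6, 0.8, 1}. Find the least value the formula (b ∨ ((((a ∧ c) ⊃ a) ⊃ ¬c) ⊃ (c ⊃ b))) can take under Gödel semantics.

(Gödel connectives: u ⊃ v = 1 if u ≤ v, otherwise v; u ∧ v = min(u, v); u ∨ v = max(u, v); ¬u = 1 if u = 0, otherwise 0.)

Every assignment gives 1. For instance at b = 0, a = 0, c = 0:
  (a ∧ c) = min(0, 0) = 0
  ((a ∧ c) ⊃ a): 0 ≤ 0, so result = 1
  ¬c: Gödel ¬ of 0 = 1 (operand is 0)
  (((a ∧ c) ⊃ a) ⊃ ¬c): 1 ≤ 1, so result = 1
  (c ⊃ b): 0 ≤ 0, so result = 1
  ((((a ∧ c) ⊃ a) ⊃ ¬c) ⊃ (c ⊃ b)): 1 ≤ 1, so result = 1
  (b ∨ ((((a ∧ c) ⊃ a) ⊃ ¬c) ⊃ (c ⊃ b))) = max(0, 1) = 1
All 216 assignments give value 1 — the formula is a G_6-tautology.

1.00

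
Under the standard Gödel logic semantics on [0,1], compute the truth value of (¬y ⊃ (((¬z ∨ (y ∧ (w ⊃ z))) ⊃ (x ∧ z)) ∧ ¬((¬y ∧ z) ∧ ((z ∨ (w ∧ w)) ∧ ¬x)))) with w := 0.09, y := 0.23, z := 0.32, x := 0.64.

¬y: Gödel ¬ of 0.23 = 0 (operand ≠ 0)
¬z: Gödel ¬ of 0.32 = 0 (operand ≠ 0)
(w ⊃ z): 0.09 ≤ 0.32, so result = 1
(y ∧ (w ⊃ z)) = min(0.23, 1) = 0.23
(¬z ∨ (y ∧ (w ⊃ z))) = max(0, 0.23) = 0.23
(x ∧ z) = min(0.64, 0.32) = 0.32
((¬z ∨ (y ∧ (w ⊃ z))) ⊃ (x ∧ z)): 0.23 ≤ 0.32, so result = 1
¬y: Gödel ¬ of 0.23 = 0 (operand ≠ 0)
(¬y ∧ z) = min(0, 0.32) = 0
(w ∧ w) = min(0.09, 0.09) = 0.09
(z ∨ (w ∧ w)) = max(0.32, 0.09) = 0.32
¬x: Gödel ¬ of 0.64 = 0 (operand ≠ 0)
((z ∨ (w ∧ w)) ∧ ¬x) = min(0.32, 0) = 0
((¬y ∧ z) ∧ ((z ∨ (w ∧ w)) ∧ ¬x)) = min(0, 0) = 0
¬((¬y ∧ z) ∧ ((z ∨ (w ∧ w)) ∧ ¬x)): Gödel ¬ of 0 = 1 (operand is 0)
(((¬z ∨ (y ∧ (w ⊃ z))) ⊃ (x ∧ z)) ∧ ¬((¬y ∧ z) ∧ ((z ∨ (w ∧ w)) ∧ ¬x))) = min(1, 1) = 1
(¬y ⊃ (((¬z ∨ (y ∧ (w ⊃ z))) ⊃ (x ∧ z)) ∧ ¬((¬y ∧ z) ∧ ((z ∨ (w ∧ w)) ∧ ¬x)))): 0 ≤ 1, so result = 1

1.00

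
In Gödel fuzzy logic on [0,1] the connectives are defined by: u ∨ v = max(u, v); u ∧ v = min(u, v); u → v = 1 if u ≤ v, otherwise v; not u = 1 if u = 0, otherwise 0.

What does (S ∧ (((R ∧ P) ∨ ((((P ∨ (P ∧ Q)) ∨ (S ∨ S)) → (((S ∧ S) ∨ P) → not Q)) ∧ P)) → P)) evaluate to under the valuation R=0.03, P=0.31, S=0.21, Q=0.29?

(R ∧ P) = min(0.03, 0.31) = 0.03
(P ∧ Q) = min(0.31, 0.29) = 0.29
(P ∨ (P ∧ Q)) = max(0.31, 0.29) = 0.31
(S ∨ S) = max(0.21, 0.21) = 0.21
((P ∨ (P ∧ Q)) ∨ (S ∨ S)) = max(0.31, 0.21) = 0.31
(S ∧ S) = min(0.21, 0.21) = 0.21
((S ∧ S) ∨ P) = max(0.21, 0.31) = 0.31
not Q: Gödel ¬ of 0.29 = 0 (operand ≠ 0)
(((S ∧ S) ∨ P) → not Q): 0.31 > 0, so result = 0
(((P ∨ (P ∧ Q)) ∨ (S ∨ S)) → (((S ∧ S) ∨ P) → not Q)): 0.31 > 0, so result = 0
((((P ∨ (P ∧ Q)) ∨ (S ∨ S)) → (((S ∧ S) ∨ P) → not Q)) ∧ P) = min(0, 0.31) = 0
((R ∧ P) ∨ ((((P ∨ (P ∧ Q)) ∨ (S ∨ S)) → (((S ∧ S) ∨ P) → not Q)) ∧ P)) = max(0.03, 0) = 0.03
(((R ∧ P) ∨ ((((P ∨ (P ∧ Q)) ∨ (S ∨ S)) → (((S ∧ S) ∨ P) → not Q)) ∧ P)) → P): 0.03 ≤ 0.31, so result = 1
(S ∧ (((R ∧ P) ∨ ((((P ∨ (P ∧ Q)) ∨ (S ∨ S)) → (((S ∧ S) ∨ P) → not Q)) ∧ P)) → P)) = min(0.21, 1) = 0.21

0.21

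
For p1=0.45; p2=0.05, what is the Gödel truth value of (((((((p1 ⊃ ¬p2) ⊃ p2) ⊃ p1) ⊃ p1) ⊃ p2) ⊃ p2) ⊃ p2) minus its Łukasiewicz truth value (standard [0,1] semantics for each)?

-0.55

Gödel evaluation:
  ¬p2: Gödel ¬ of 0.05 = 0 (operand ≠ 0)
  (p1 ⊃ ¬p2): 0.45 > 0, so result = 0
  ((p1 ⊃ ¬p2) ⊃ p2): 0 ≤ 0.05, so result = 1
  (((p1 ⊃ ¬p2) ⊃ p2) ⊃ p1): 1 > 0.45, so result = 0.45
  ((((p1 ⊃ ¬p2) ⊃ p2) ⊃ p1) ⊃ p1): 0.45 ≤ 0.45, so result = 1
  (((((p1 ⊃ ¬p2) ⊃ p2) ⊃ p1) ⊃ p1) ⊃ p2): 1 > 0.05, so result = 0.05
  ((((((p1 ⊃ ¬p2) ⊃ p2) ⊃ p1) ⊃ p1) ⊃ p2) ⊃ p2): 0.05 ≤ 0.05, so result = 1
  (((((((p1 ⊃ ¬p2) ⊃ p2) ⊃ p1) ⊃ p1) ⊃ p2) ⊃ p2) ⊃ p2): 1 > 0.05, so result = 0.05
  Gödel value = 0.05
Łukasiewicz evaluation:
  ¬p2: Łukasiewicz ¬ gives 1 − 0.05 = 0.95
  (p1 ⊃ ¬p2): min(1, 1 − 0.45 + 0.95) = 1
  ((p1 ⊃ ¬p2) ⊃ p2): min(1, 1 − 1 + 0.05) = 0.05
  (((p1 ⊃ ¬p2) ⊃ p2) ⊃ p1): min(1, 1 − 0.05 + 0.45) = 1
  ((((p1 ⊃ ¬p2) ⊃ p2) ⊃ p1) ⊃ p1): min(1, 1 − 1 + 0.45) = 0.45
  (((((p1 ⊃ ¬p2) ⊃ p2) ⊃ p1) ⊃ p1) ⊃ p2): min(1, 1 − 0.45 + 0.05) = 0.6
  ((((((p1 ⊃ ¬p2) ⊃ p2) ⊃ p1) ⊃ p1) ⊃ p2) ⊃ p2): min(1, 1 − 0.6 + 0.05) = 0.45
  (((((((p1 ⊃ ¬p2) ⊃ p2) ⊃ p1) ⊃ p1) ⊃ p2) ⊃ p2) ⊃ p2): min(1, 1 − 0.45 + 0.05) = 0.6
  Łukasiewicz value = 0.6
Difference: 0.05 − 0.6 = -0.55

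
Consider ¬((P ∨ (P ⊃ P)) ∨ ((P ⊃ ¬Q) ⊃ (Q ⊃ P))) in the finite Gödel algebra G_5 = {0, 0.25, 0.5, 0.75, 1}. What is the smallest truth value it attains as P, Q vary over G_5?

The minimum is attained at P = 0, Q = 0:
  (P ⊃ P): 0 ≤ 0, so result = 1
  (P ∨ (P ⊃ P)) = max(0, 1) = 1
  ¬Q: Gödel ¬ of 0 = 1 (operand is 0)
  (P ⊃ ¬Q): 0 ≤ 1, so result = 1
  (Q ⊃ P): 0 ≤ 0, so result = 1
  ((P ⊃ ¬Q) ⊃ (Q ⊃ P)): 1 ≤ 1, so result = 1
  ((P ∨ (P ⊃ P)) ∨ ((P ⊃ ¬Q) ⊃ (Q ⊃ P))) = max(1, 1) = 1
  ¬((P ∨ (P ⊃ P)) ∨ ((P ⊃ ¬Q) ⊃ (Q ⊃ P))): Gödel ¬ of 1 = 0 (operand ≠ 0)
Checking all 25 assignments confirms none give a value below 0.00.

0.00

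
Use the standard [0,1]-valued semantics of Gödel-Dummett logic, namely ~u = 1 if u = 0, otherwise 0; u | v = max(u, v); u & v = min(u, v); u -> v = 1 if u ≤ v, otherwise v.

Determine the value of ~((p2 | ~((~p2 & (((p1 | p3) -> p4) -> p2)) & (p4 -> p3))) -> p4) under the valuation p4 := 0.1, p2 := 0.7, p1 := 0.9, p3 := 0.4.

~p2: Gödel ¬ of 0.7 = 0 (operand ≠ 0)
(p1 | p3) = max(0.9, 0.4) = 0.9
((p1 | p3) -> p4): 0.9 > 0.1, so result = 0.1
(((p1 | p3) -> p4) -> p2): 0.1 ≤ 0.7, so result = 1
(~p2 & (((p1 | p3) -> p4) -> p2)) = min(0, 1) = 0
(p4 -> p3): 0.1 ≤ 0.4, so result = 1
((~p2 & (((p1 | p3) -> p4) -> p2)) & (p4 -> p3)) = min(0, 1) = 0
~((~p2 & (((p1 | p3) -> p4) -> p2)) & (p4 -> p3)): Gödel ¬ of 0 = 1 (operand is 0)
(p2 | ~((~p2 & (((p1 | p3) -> p4) -> p2)) & (p4 -> p3))) = max(0.7, 1) = 1
((p2 | ~((~p2 & (((p1 | p3) -> p4) -> p2)) & (p4 -> p3))) -> p4): 1 > 0.1, so result = 0.1
~((p2 | ~((~p2 & (((p1 | p3) -> p4) -> p2)) & (p4 -> p3))) -> p4): Gödel ¬ of 0.1 = 0 (operand ≠ 0)

0.00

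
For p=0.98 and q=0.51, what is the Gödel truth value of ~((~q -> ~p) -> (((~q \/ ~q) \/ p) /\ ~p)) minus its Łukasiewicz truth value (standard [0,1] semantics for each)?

0.49

Gödel evaluation:
  ~q: Gödel ¬ of 0.51 = 0 (operand ≠ 0)
  ~p: Gödel ¬ of 0.98 = 0 (operand ≠ 0)
  (~q -> ~p): 0 ≤ 0, so result = 1
  ~q: Gödel ¬ of 0.51 = 0 (operand ≠ 0)
  ~q: Gödel ¬ of 0.51 = 0 (operand ≠ 0)
  (~q \/ ~q) = max(0, 0) = 0
  ((~q \/ ~q) \/ p) = max(0, 0.98) = 0.98
  ~p: Gödel ¬ of 0.98 = 0 (operand ≠ 0)
  (((~q \/ ~q) \/ p) /\ ~p) = min(0.98, 0) = 0
  ((~q -> ~p) -> (((~q \/ ~q) \/ p) /\ ~p)): 1 > 0, so result = 0
  ~((~q -> ~p) -> (((~q \/ ~q) \/ p) /\ ~p)): Gödel ¬ of 0 = 1 (operand is 0)
  Gödel value = 1
Łukasiewicz evaluation:
  ~q: Łukasiewicz ¬ gives 1 − 0.51 = 0.49
  ~p: Łukasiewicz ¬ gives 1 − 0.98 = 0.02
  (~q -> ~p): min(1, 1 − 0.49 + 0.02) = 0.53
  ~q: Łukasiewicz ¬ gives 1 − 0.51 = 0.49
  ~q: Łukasiewicz ¬ gives 1 − 0.51 = 0.49
  (~q \/ ~q) = max(0.49, 0.49) = 0.49
  ((~q \/ ~q) \/ p) = max(0.49, 0.98) = 0.98
  ~p: Łukasiewicz ¬ gives 1 − 0.98 = 0.02
  (((~q \/ ~q) \/ p) /\ ~p) = min(0.98, 0.02) = 0.02
  ((~q -> ~p) -> (((~q \/ ~q) \/ p) /\ ~p)): min(1, 1 − 0.53 + 0.02) = 0.49
  ~((~q -> ~p) -> (((~q \/ ~q) \/ p) /\ ~p)): Łukasiewicz ¬ gives 1 − 0.49 = 0.51
  Łukasiewicz value = 0.51
Difference: 1 − 0.51 = 0.49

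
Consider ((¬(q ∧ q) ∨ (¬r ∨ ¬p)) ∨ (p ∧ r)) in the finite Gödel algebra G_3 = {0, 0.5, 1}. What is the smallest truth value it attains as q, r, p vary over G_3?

The minimum is attained at q = 0.5, r = 0.5, p = 0.5:
  (q ∧ q) = min(0.5, 0.5) = 0.5
  ¬(q ∧ q): Gödel ¬ of 0.5 = 0 (operand ≠ 0)
  ¬r: Gödel ¬ of 0.5 = 0 (operand ≠ 0)
  ¬p: Gödel ¬ of 0.5 = 0 (operand ≠ 0)
  (¬r ∨ ¬p) = max(0, 0) = 0
  (¬(q ∧ q) ∨ (¬r ∨ ¬p)) = max(0, 0) = 0
  (p ∧ r) = min(0.5, 0.5) = 0.5
  ((¬(q ∧ q) ∨ (¬r ∨ ¬p)) ∨ (p ∧ r)) = max(0, 0.5) = 0.5
Checking all 27 assignments confirms none give a value below 0.50.

0.50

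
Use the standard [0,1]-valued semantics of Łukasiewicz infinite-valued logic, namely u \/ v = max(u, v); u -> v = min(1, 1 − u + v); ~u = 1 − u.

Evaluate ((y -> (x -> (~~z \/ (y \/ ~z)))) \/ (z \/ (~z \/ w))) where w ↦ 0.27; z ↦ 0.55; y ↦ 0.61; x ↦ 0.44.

1.00

~z: Łukasiewicz ¬ gives 1 − 0.55 = 0.45
~~z: Łukasiewicz ¬ gives 1 − 0.45 = 0.55
~z: Łukasiewicz ¬ gives 1 − 0.55 = 0.45
(y \/ ~z) = max(0.61, 0.45) = 0.61
(~~z \/ (y \/ ~z)) = max(0.55, 0.61) = 0.61
(x -> (~~z \/ (y \/ ~z))): min(1, 1 − 0.44 + 0.61) = 1
(y -> (x -> (~~z \/ (y \/ ~z)))): min(1, 1 − 0.61 + 1) = 1
~z: Łukasiewicz ¬ gives 1 − 0.55 = 0.45
(~z \/ w) = max(0.45, 0.27) = 0.45
(z \/ (~z \/ w)) = max(0.55, 0.45) = 0.55
((y -> (x -> (~~z \/ (y \/ ~z)))) \/ (z \/ (~z \/ w))) = max(1, 0.55) = 1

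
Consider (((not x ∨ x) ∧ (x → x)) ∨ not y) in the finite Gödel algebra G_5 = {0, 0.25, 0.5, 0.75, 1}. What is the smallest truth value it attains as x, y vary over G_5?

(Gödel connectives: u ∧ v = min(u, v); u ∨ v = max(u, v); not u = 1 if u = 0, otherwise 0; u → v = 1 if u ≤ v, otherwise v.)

0.25

The minimum is attained at x = 0.25, y = 0.25:
  not x: Gödel ¬ of 0.25 = 0 (operand ≠ 0)
  (not x ∨ x) = max(0, 0.25) = 0.25
  (x → x): 0.25 ≤ 0.25, so result = 1
  ((not x ∨ x) ∧ (x → x)) = min(0.25, 1) = 0.25
  not y: Gödel ¬ of 0.25 = 0 (operand ≠ 0)
  (((not x ∨ x) ∧ (x → x)) ∨ not y) = max(0.25, 0) = 0.25
Checking all 25 assignments confirms none give a value below 0.25.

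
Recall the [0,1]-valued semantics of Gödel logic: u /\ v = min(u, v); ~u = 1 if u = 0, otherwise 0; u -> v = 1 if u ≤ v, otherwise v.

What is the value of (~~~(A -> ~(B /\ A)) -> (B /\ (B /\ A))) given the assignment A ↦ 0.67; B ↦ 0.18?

0.18

(B /\ A) = min(0.18, 0.67) = 0.18
~(B /\ A): Gödel ¬ of 0.18 = 0 (operand ≠ 0)
(A -> ~(B /\ A)): 0.67 > 0, so result = 0
~(A -> ~(B /\ A)): Gödel ¬ of 0 = 1 (operand is 0)
~~(A -> ~(B /\ A)): Gödel ¬ of 1 = 0 (operand ≠ 0)
~~~(A -> ~(B /\ A)): Gödel ¬ of 0 = 1 (operand is 0)
(B /\ A) = min(0.18, 0.67) = 0.18
(B /\ (B /\ A)) = min(0.18, 0.18) = 0.18
(~~~(A -> ~(B /\ A)) -> (B /\ (B /\ A))): 1 > 0.18, so result = 0.18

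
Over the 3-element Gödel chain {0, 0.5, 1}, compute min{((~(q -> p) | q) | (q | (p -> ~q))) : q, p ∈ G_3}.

0.50

The minimum is attained at q = 0.5, p = 0.5:
  (q -> p): 0.5 ≤ 0.5, so result = 1
  ~(q -> p): Gödel ¬ of 1 = 0 (operand ≠ 0)
  (~(q -> p) | q) = max(0, 0.5) = 0.5
  ~q: Gödel ¬ of 0.5 = 0 (operand ≠ 0)
  (p -> ~q): 0.5 > 0, so result = 0
  (q | (p -> ~q)) = max(0.5, 0) = 0.5
  ((~(q -> p) | q) | (q | (p -> ~q))) = max(0.5, 0.5) = 0.5
Checking all 9 assignments confirms none give a value below 0.50.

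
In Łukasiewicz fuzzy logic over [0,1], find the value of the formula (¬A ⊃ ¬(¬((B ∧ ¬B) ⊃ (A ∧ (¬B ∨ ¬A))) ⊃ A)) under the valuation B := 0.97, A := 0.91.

¬A: Łukasiewicz ¬ gives 1 − 0.91 = 0.09
¬B: Łukasiewicz ¬ gives 1 − 0.97 = 0.03
(B ∧ ¬B) = min(0.97, 0.03) = 0.03
¬B: Łukasiewicz ¬ gives 1 − 0.97 = 0.03
¬A: Łukasiewicz ¬ gives 1 − 0.91 = 0.09
(¬B ∨ ¬A) = max(0.03, 0.09) = 0.09
(A ∧ (¬B ∨ ¬A)) = min(0.91, 0.09) = 0.09
((B ∧ ¬B) ⊃ (A ∧ (¬B ∨ ¬A))): min(1, 1 − 0.03 + 0.09) = 1
¬((B ∧ ¬B) ⊃ (A ∧ (¬B ∨ ¬A))): Łukasiewicz ¬ gives 1 − 1 = 0
(¬((B ∧ ¬B) ⊃ (A ∧ (¬B ∨ ¬A))) ⊃ A): min(1, 1 − 0 + 0.91) = 1
¬(¬((B ∧ ¬B) ⊃ (A ∧ (¬B ∨ ¬A))) ⊃ A): Łukasiewicz ¬ gives 1 − 1 = 0
(¬A ⊃ ¬(¬((B ∧ ¬B) ⊃ (A ∧ (¬B ∨ ¬A))) ⊃ A)): min(1, 1 − 0.09 + 0) = 0.91

0.91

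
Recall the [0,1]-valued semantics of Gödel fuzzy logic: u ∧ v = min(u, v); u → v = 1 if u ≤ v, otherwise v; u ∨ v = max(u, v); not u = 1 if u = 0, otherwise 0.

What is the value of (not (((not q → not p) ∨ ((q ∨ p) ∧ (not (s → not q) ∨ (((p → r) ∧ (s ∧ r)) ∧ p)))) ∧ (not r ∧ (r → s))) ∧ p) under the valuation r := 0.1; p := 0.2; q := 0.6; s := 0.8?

not q: Gödel ¬ of 0.6 = 0 (operand ≠ 0)
not p: Gödel ¬ of 0.2 = 0 (operand ≠ 0)
(not q → not p): 0 ≤ 0, so result = 1
(q ∨ p) = max(0.6, 0.2) = 0.6
not q: Gödel ¬ of 0.6 = 0 (operand ≠ 0)
(s → not q): 0.8 > 0, so result = 0
not (s → not q): Gödel ¬ of 0 = 1 (operand is 0)
(p → r): 0.2 > 0.1, so result = 0.1
(s ∧ r) = min(0.8, 0.1) = 0.1
((p → r) ∧ (s ∧ r)) = min(0.1, 0.1) = 0.1
(((p → r) ∧ (s ∧ r)) ∧ p) = min(0.1, 0.2) = 0.1
(not (s → not q) ∨ (((p → r) ∧ (s ∧ r)) ∧ p)) = max(1, 0.1) = 1
((q ∨ p) ∧ (not (s → not q) ∨ (((p → r) ∧ (s ∧ r)) ∧ p))) = min(0.6, 1) = 0.6
((not q → not p) ∨ ((q ∨ p) ∧ (not (s → not q) ∨ (((p → r) ∧ (s ∧ r)) ∧ p)))) = max(1, 0.6) = 1
not r: Gödel ¬ of 0.1 = 0 (operand ≠ 0)
(r → s): 0.1 ≤ 0.8, so result = 1
(not r ∧ (r → s)) = min(0, 1) = 0
(((not q → not p) ∨ ((q ∨ p) ∧ (not (s → not q) ∨ (((p → r) ∧ (s ∧ r)) ∧ p)))) ∧ (not r ∧ (r → s))) = min(1, 0) = 0
not (((not q → not p) ∨ ((q ∨ p) ∧ (not (s → not q) ∨ (((p → r) ∧ (s ∧ r)) ∧ p)))) ∧ (not r ∧ (r → s))): Gödel ¬ of 0 = 1 (operand is 0)
(not (((not q → not p) ∨ ((q ∨ p) ∧ (not (s → not q) ∨ (((p → r) ∧ (s ∧ r)) ∧ p)))) ∧ (not r ∧ (r → s))) ∧ p) = min(1, 0.2) = 0.2

0.20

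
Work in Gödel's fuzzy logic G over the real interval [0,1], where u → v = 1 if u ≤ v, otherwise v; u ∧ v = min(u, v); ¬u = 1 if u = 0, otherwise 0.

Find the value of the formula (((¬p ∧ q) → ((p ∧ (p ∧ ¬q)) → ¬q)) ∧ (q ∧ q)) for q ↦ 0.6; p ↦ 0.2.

¬p: Gödel ¬ of 0.2 = 0 (operand ≠ 0)
(¬p ∧ q) = min(0, 0.6) = 0
¬q: Gödel ¬ of 0.6 = 0 (operand ≠ 0)
(p ∧ ¬q) = min(0.2, 0) = 0
(p ∧ (p ∧ ¬q)) = min(0.2, 0) = 0
¬q: Gödel ¬ of 0.6 = 0 (operand ≠ 0)
((p ∧ (p ∧ ¬q)) → ¬q): 0 ≤ 0, so result = 1
((¬p ∧ q) → ((p ∧ (p ∧ ¬q)) → ¬q)): 0 ≤ 1, so result = 1
(q ∧ q) = min(0.6, 0.6) = 0.6
(((¬p ∧ q) → ((p ∧ (p ∧ ¬q)) → ¬q)) ∧ (q ∧ q)) = min(1, 0.6) = 0.6

0.60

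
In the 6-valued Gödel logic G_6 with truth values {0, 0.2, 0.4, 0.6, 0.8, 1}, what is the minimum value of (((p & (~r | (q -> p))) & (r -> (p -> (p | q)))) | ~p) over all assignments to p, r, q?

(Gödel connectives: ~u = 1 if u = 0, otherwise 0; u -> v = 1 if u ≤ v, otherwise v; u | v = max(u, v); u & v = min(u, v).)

The minimum is attained at p = 0.2, r = 0, q = 0:
  ~r: Gödel ¬ of 0 = 1 (operand is 0)
  (q -> p): 0 ≤ 0.2, so result = 1
  (~r | (q -> p)) = max(1, 1) = 1
  (p & (~r | (q -> p))) = min(0.2, 1) = 0.2
  (p | q) = max(0.2, 0) = 0.2
  (p -> (p | q)): 0.2 ≤ 0.2, so result = 1
  (r -> (p -> (p | q))): 0 ≤ 1, so result = 1
  ((p & (~r | (q -> p))) & (r -> (p -> (p | q)))) = min(0.2, 1) = 0.2
  ~p: Gödel ¬ of 0.2 = 0 (operand ≠ 0)
  (((p & (~r | (q -> p))) & (r -> (p -> (p | q)))) | ~p) = max(0.2, 0) = 0.2
Checking all 216 assignments confirms none give a value below 0.20.

0.20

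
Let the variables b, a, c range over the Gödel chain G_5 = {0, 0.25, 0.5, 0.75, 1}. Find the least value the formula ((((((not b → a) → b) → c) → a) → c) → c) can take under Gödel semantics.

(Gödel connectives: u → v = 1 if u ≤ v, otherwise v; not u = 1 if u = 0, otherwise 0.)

0.25

The minimum is attained at b = 0, a = 0, c = 0.25:
  not b: Gödel ¬ of 0 = 1 (operand is 0)
  (not b → a): 1 > 0, so result = 0
  ((not b → a) → b): 0 ≤ 0, so result = 1
  (((not b → a) → b) → c): 1 > 0.25, so result = 0.25
  ((((not b → a) → b) → c) → a): 0.25 > 0, so result = 0
  (((((not b → a) → b) → c) → a) → c): 0 ≤ 0.25, so result = 1
  ((((((not b → a) → b) → c) → a) → c) → c): 1 > 0.25, so result = 0.25
Checking all 125 assignments confirms none give a value below 0.25.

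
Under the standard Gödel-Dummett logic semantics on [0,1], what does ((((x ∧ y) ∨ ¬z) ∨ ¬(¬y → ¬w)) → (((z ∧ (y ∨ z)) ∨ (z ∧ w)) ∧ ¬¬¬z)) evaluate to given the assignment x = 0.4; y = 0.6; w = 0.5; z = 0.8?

(x ∧ y) = min(0.4, 0.6) = 0.4
¬z: Gödel ¬ of 0.8 = 0 (operand ≠ 0)
((x ∧ y) ∨ ¬z) = max(0.4, 0) = 0.4
¬y: Gödel ¬ of 0.6 = 0 (operand ≠ 0)
¬w: Gödel ¬ of 0.5 = 0 (operand ≠ 0)
(¬y → ¬w): 0 ≤ 0, so result = 1
¬(¬y → ¬w): Gödel ¬ of 1 = 0 (operand ≠ 0)
(((x ∧ y) ∨ ¬z) ∨ ¬(¬y → ¬w)) = max(0.4, 0) = 0.4
(y ∨ z) = max(0.6, 0.8) = 0.8
(z ∧ (y ∨ z)) = min(0.8, 0.8) = 0.8
(z ∧ w) = min(0.8, 0.5) = 0.5
((z ∧ (y ∨ z)) ∨ (z ∧ w)) = max(0.8, 0.5) = 0.8
¬z: Gödel ¬ of 0.8 = 0 (operand ≠ 0)
¬¬z: Gödel ¬ of 0 = 1 (operand is 0)
¬¬¬z: Gödel ¬ of 1 = 0 (operand ≠ 0)
(((z ∧ (y ∨ z)) ∨ (z ∧ w)) ∧ ¬¬¬z) = min(0.8, 0) = 0
((((x ∧ y) ∨ ¬z) ∨ ¬(¬y → ¬w)) → (((z ∧ (y ∨ z)) ∨ (z ∧ w)) ∧ ¬¬¬z)): 0.4 > 0, so result = 0

0.00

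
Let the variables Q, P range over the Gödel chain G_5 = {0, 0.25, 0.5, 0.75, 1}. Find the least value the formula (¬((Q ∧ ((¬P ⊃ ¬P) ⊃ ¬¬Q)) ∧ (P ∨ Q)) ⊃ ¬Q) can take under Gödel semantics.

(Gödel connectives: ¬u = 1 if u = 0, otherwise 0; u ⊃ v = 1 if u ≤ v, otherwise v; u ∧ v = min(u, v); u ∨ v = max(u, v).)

1.00

Every assignment gives 1. For instance at Q = 0, P = 0:
  ¬P: Gödel ¬ of 0 = 1 (operand is 0)
  ¬P: Gödel ¬ of 0 = 1 (operand is 0)
  (¬P ⊃ ¬P): 1 ≤ 1, so result = 1
  ¬Q: Gödel ¬ of 0 = 1 (operand is 0)
  ¬¬Q: Gödel ¬ of 1 = 0 (operand ≠ 0)
  ((¬P ⊃ ¬P) ⊃ ¬¬Q): 1 > 0, so result = 0
  (Q ∧ ((¬P ⊃ ¬P) ⊃ ¬¬Q)) = min(0, 0) = 0
  (P ∨ Q) = max(0, 0) = 0
  ((Q ∧ ((¬P ⊃ ¬P) ⊃ ¬¬Q)) ∧ (P ∨ Q)) = min(0, 0) = 0
  ¬((Q ∧ ((¬P ⊃ ¬P) ⊃ ¬¬Q)) ∧ (P ∨ Q)): Gödel ¬ of 0 = 1 (operand is 0)
  ¬Q: Gödel ¬ of 0 = 1 (operand is 0)
  (¬((Q ∧ ((¬P ⊃ ¬P) ⊃ ¬¬Q)) ∧ (P ∨ Q)) ⊃ ¬Q): 1 ≤ 1, so result = 1
All 25 assignments give value 1 — the formula is a G_5-tautology.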